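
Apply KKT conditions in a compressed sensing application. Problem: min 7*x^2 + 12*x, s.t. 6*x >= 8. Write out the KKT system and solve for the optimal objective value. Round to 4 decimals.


Step 1: Try lambda = 0 (constraint inactive).
x_unc = -12/(2*7) = -0.8571
Check: 6*-0.8571 = -5.1426 < 8 -- violated!
Step 2: Constraint must be active: 6*x = 8
x* = 8/6 = 4/3 = 1.3333 (rounded; the exact value 4/3 is used below)
lambda = (2*7*(4/3) + 12)/6 = 5.1111
Step 3: Compute optimal value.
f(x*) = 7*(4/3)^2 + 12*(4/3) = 28.4444


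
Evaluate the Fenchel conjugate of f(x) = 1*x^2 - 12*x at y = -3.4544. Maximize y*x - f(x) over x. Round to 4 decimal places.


f*(y) = sup_x {y*x - a*x^2 - b*x} = sup_x {(y-b)*x - a*x^2}
FOC: (y - b) - 2a*x = 0 => x* = (y - b)/(2a)
x* = (-3.4544 + 12)/(2*1) = 4.2728
f*(-3.4544) = (y-b)^2/(4a) = (-3.4544 + 12)^2/(4*1)
= 73.0273/4 = 18.2568


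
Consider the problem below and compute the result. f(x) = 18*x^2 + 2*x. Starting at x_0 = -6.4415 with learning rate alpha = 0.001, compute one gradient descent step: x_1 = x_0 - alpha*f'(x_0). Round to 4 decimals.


We compute the gradient at x_0 and apply the update.
f'(x) = 36*x + 2
f'(-6.4415) = 36*-6.4415 + 2 = -229.894
x_1 = -6.4415 - 0.001*-229.894 = -6.2116


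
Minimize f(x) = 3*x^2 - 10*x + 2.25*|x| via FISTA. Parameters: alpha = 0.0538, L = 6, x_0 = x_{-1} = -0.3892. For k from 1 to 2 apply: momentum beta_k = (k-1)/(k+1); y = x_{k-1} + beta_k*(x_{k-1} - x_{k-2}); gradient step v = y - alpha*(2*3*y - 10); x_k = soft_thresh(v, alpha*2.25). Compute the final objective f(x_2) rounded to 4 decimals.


FISTA on f(x) = 3*x^2 - 10*x + 2.25*|x|
L = 6, alpha = 0.0538
Iteration 1: beta = 0.0, y = -0.3892 + 0.0*(-0.3892 + 0.3892) = -0.3892
  grad(y) = -12.3352, v = y - alpha*grad = 0.2744
  prox(v) = soft_thresh(0.2744, 0.1211) = 0.1534
Iteration 2: beta = 0.3333, y = 0.1534 + 0.3333*(0.1534 + 0.3892) = 0.3342
  grad(y) = -7.9945, v = y - alpha*grad = 0.7644
  prox(v) = soft_thresh(0.7644, 0.1211) = 0.6433
f(x_2) = 3*0.6433^2 - 10*0.6433 + 2.25*|0.6433| = -3.7441


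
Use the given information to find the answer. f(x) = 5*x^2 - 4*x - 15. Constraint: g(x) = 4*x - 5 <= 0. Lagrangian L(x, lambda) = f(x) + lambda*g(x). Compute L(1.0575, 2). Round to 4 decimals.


Step 1: Evaluate f(x).
f(1.0575) = 5*1.0575^2 - 4*1.0575 - 15 = -13.6385
Step 2: Evaluate g(x).
g(1.0575) = 4*1.0575 - 5 = -0.77
Step 3: Compute Lagrangian.
L = -13.6385 + 2*-0.77 = -15.1785


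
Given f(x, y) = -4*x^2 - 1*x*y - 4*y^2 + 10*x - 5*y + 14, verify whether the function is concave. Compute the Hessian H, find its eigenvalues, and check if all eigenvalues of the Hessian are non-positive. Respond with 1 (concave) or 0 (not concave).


The Hessian of f(x,y) = -4*x^2 - 1*x*y - 4*y^2 + 10*x - 5*y + 14 is:
H = [[-8, -1], [-1, -8]]
Trace = -8 - 8 = -16
Determinant = -8*-8 - (-1)^2 = 63
Discriminant = (-16)^2 - 4*63 = 4.0
Eigenvalues: lambda_1 = -9.0, lambda_2 = -7.0
The function is concave.

1


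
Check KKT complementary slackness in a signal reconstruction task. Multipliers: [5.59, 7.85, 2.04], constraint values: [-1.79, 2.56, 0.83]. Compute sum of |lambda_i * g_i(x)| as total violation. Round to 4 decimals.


KKT complementary slackness check:
lambda_1 * g_1 = 5.59 * -1.79 = -10.0061
lambda_2 * g_2 = 7.85 * 2.56 = 20.096
lambda_3 * g_3 = 2.04 * 0.83 = 1.6932
Total violation = 10.0061 + 20.096 + 1.6932 = 31.7953


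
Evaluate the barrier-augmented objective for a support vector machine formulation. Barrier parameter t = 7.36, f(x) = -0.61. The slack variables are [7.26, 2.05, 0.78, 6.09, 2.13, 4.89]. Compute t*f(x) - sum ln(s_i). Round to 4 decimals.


Step 1: Compute log-barrier.
ln values: [1.9824, 0.7178, -0.2485, 1.8066, 0.7561, 1.5872]
phi = -(1.9824 + 0.7178 - 0.2485 + 1.8066 + 0.7561 + 1.5872) = -6.6017
Step 2: Compute augmented objective.
t*f(x) = 7.36*-0.61 = -4.4896
Total = -4.4896 - 6.6017 = -11.0913


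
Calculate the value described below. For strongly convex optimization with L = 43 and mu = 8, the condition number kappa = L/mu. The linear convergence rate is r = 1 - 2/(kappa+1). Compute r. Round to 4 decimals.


Step 1: Compute the condition number.
kappa = L/mu = 43/8 = 5.375
Step 2: Compute the convergence rate.
r = 1 - 2/(kappa + 1) = 1 - 2*mu/(L + mu) = (L - mu)/(L + mu) = 35/51 = 0.6863


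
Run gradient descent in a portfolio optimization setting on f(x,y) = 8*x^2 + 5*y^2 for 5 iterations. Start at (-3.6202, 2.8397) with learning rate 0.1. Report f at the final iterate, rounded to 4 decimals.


Gradient descent on f(x,y) = 8*x^2 + 5*y^2.
Starting point: (-3.6202, 2.8397), alpha = 0.1
Step 1: grad_x = 2*8*-3.6202 = -57.9232, grad_y = 2*5*2.8397 = 28.397
  x_1 = -3.6202 - 0.1*-57.9232 = 2.1721
  y_1 = 2.8397 - 0.1*28.397 = -0.0
Step 2: grad_x = 2*8*2.1721 = 34.7539, grad_y = 2*5*-0.0 = -0.0
  x_2 = 2.1721 - 0.1*34.7539 = -1.3033
  y_2 = -0.0 - 0.1*-0.0 = 0.0
Step 3: grad_x = 2*8*-1.3033 = -20.8524, grad_y = 2*5*0.0 = 0.0
  x_3 = -1.3033 - 0.1*-20.8524 = 0.782
  y_3 = 0.0 - 0.1*0.0 = 0.0
Step 4: grad_x = 2*8*0.782 = 12.5114, grad_y = 2*5*0.0 = 0.0
  x_4 = 0.782 - 0.1*12.5114 = -0.4692
  y_4 = 0.0 - 0.1*0.0 = 0.0
Step 5: grad_x = 2*8*-0.4692 = -7.5068, grad_y = 2*5*0.0 = 0.0
  x_5 = -0.4692 - 0.1*-7.5068 = 0.2815
  y_5 = 0.0 - 0.1*0.0 = 0.0
f(0.2815, 0.0) = 8*0.2815^2 + 5*0.0^2 = 0.634


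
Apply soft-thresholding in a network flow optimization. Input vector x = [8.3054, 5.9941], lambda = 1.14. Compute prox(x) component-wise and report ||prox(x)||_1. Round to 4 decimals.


Soft-thresholding with lambda = 1.14:
prox(8.3054) = sign(8.3054)*max(|8.3054| - 1.14, 0) = 7.1654
prox(5.9941) = sign(5.9941)*max(|5.9941| - 1.14, 0) = 4.8541
prox(x) = [7.1654, 4.8541]
||prox(x)||_1 = 7.1654 + 4.8541 = 12.0195


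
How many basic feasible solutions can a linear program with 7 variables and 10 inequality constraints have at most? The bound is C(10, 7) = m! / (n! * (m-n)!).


Each vertex corresponds to some choice of n active constraints out of m, so the number of vertices is at most C(m, n) = m! / (n!(m-n)!).
m = 10, n = 7
Numerator: 10 * 9 * 8 * 7 * 6 * 5 * 4
Denominator: 7! = 5040
C(10, 7) = 120


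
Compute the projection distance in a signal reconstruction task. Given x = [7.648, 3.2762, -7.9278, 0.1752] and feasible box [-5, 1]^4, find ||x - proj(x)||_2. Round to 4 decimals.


Project each component onto [-5, 1].
clip(7.648) = 1.0, clip(3.2762) = 1.0, clip(-7.9278) = -5.0, clip(0.1752) = 0.1752
Projection = [1.0, 1.0, -5.0, 0.1752]
Squared diffs: [44.1959, 5.1811, 8.572, 0.0]
Distance = sqrt(57.949) = 7.6124


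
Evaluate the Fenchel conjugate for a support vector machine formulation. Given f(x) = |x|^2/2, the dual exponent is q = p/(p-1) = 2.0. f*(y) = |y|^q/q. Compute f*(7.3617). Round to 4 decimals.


The conjugate exponent q satisfies 1/p + 1/q = 1.
p = 2, so q = 2/(2 - 1) = 2.0
|y|^q = 7.3617^2.0 = 54.1946
f*(7.3617) = 54.1946 / 2.0 = 27.0973


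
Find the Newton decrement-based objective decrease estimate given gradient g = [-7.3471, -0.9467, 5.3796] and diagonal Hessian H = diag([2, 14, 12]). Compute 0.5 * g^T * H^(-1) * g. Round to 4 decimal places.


Step 1: H is diagonal, so H^(-1) * g = [-3.6736, -0.0676, 0.4483].
Step 2: g^T H^(-1) g = sum_i g_i^2 / H_ii
  = (-7.3471)^2/2 + (-0.9467)^2/14 + (5.3796)^2/12
  = 26.9899 + 0.064 + 2.4117 = 29.4656
Step 3: Objective decrease = 0.5 * g^T H^(-1) g = 14.7328


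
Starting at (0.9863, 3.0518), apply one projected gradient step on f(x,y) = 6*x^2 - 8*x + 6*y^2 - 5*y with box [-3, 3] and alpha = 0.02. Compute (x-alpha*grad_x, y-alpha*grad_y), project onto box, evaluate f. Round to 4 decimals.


Step 1: Compute gradient at (0.9863, 3.0518).
grad_x = 2*6*0.9863 - 8 = 3.8356
grad_y = 2*6*3.0518 - 5 = 31.6216
Step 2: Gradient step.
x_raw = 0.9863 - 0.02*3.8356 = 0.9096
y_raw = 3.0518 - 0.02*31.6216 = 2.4194
Step 3: Project onto [-3, 3].
x_proj = clip(0.9096) = 0.9096
y_proj = clip(2.4194) = 2.4194
Step 4: Evaluate f.
f(0.9096, 2.4194) = 20.7106


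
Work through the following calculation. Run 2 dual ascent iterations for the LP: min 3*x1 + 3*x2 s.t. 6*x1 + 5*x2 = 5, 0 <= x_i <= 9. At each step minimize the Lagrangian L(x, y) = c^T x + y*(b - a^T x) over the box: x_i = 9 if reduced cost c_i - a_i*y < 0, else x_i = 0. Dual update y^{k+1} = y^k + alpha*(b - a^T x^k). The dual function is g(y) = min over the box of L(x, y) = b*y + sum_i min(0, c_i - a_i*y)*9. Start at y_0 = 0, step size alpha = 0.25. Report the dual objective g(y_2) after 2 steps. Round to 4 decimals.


Dual ascent for LP: min 3*x1 + 3*x2, 6*x1 + 5*x2 = 5, 0 <= x_i <= 9
Step 1: y^k = 0.0, reduced costs: (3.0, 3.0)
  x^k = (0.0, 0.0), subgradient = b - a^T x = 5.0
  y^{k+1} = 0.0 + 0.25*5.0 = 1.25
Step 2: y^k = 1.25, reduced costs: (-4.5, -3.25)
  x^k = (9.0, 9.0), subgradient = b - a^T x = -94.0
  y^{k+1} = 1.25 + 0.25*-94.0 = -22.25
Dual objective at y_2 = -22.25: reduced costs (136.5, 114.25), box minimizer x = (0.0, 0.0)
g(y_2) = b*y + (c1 - a1*y)*x1 + (c2 - a2*y)*x2 = 5*(-22.25) + 136.5*0.0 + 114.25*0.0 = -111.25 + 0.0 + 0.0 = -111.25


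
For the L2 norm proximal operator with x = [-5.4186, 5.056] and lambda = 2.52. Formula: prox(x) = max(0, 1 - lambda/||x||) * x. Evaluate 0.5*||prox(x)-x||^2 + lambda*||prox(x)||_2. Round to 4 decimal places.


Step 1: Compute ||x||.
||x|| = 7.4111
Step 2: Compute scaling factor.
scale = max(0, 1 - 2.52/7.4111) = 0.66
Step 3: prox(x) = [-3.5761, 3.3368]
||prox(x)|| = 4.8911
Step 4: Proximal objective.
0.5*||prox-x||^2 = 3.1752
lambda*||prox|| = 12.3256
Total = 15.5008


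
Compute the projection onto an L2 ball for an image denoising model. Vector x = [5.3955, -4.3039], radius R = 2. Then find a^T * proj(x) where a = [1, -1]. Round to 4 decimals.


Step 1: Compute ||x|| (intermediates to 6 decimals).
||x|| = sqrt(5.3955^2 + (-4.3039)^2) = 6.90181
Step 2: Project.
Since ||x|| > R, scale = R/||x|| = 2/6.90181 = 0.289779, proj(x) = scale * x
proj(x) = [1.563503, -1.24718]
Step 3: Dot product.
a^T * proj(x) = 1*1.563503 - 1*(-1.24718) = 2.8107


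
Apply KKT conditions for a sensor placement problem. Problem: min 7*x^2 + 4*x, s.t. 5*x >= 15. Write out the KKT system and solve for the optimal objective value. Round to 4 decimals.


Step 1: Try lambda = 0 (constraint inactive).
x_unc = -4/(2*7) = -0.2857
Check: 5*-0.2857 = -1.4285 < 15 -- violated!
Step 2: Constraint must be active: 5*x = 15
x* = 15/5 = 3.0
lambda = (2*7*3.0 + 4)/5 = 9.2
Step 3: Compute optimal value.
f(x*) = 7*3.0^2 + 4*3.0 = 75.0


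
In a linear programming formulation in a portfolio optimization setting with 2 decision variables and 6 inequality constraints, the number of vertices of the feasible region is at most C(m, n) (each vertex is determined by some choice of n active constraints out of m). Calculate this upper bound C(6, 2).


Each vertex corresponds to some choice of n active constraints out of m, so the number of vertices is at most C(m, n) = m! / (n!(m-n)!).
m = 6, n = 2
Numerator: 6 * 5
Denominator: 2! = 2
C(6, 2) = 15


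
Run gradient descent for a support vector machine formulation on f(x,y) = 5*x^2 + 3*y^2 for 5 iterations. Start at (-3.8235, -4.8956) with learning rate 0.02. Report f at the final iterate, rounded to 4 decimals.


Gradient descent on f(x,y) = 5*x^2 + 3*y^2.
Starting point: (-3.8235, -4.8956), alpha = 0.02
Step 1: grad_x = 2*5*-3.8235 = -38.235, grad_y = 2*3*-4.8956 = -29.3736
  x_1 = -3.8235 - 0.02*-38.235 = -3.0588
  y_1 = -4.8956 - 0.02*-29.3736 = -4.3081
Step 2: grad_x = 2*5*-3.0588 = -30.588, grad_y = 2*3*-4.3081 = -25.8488
  x_2 = -3.0588 - 0.02*-30.588 = -2.447
  y_2 = -4.3081 - 0.02*-25.8488 = -3.7912
Step 3: grad_x = 2*5*-2.447 = -24.4704, grad_y = 2*3*-3.7912 = -22.7469
  x_3 = -2.447 - 0.02*-24.4704 = -1.9576
  y_3 = -3.7912 - 0.02*-22.7469 = -3.3362
Step 4: grad_x = 2*5*-1.9576 = -19.5763, grad_y = 2*3*-3.3362 = -20.0173
  x_4 = -1.9576 - 0.02*-19.5763 = -1.5661
  y_4 = -3.3362 - 0.02*-20.0173 = -2.9359
Step 5: grad_x = 2*5*-1.5661 = -15.6611, grad_y = 2*3*-2.9359 = -17.6152
  x_5 = -1.5661 - 0.02*-15.6611 = -1.2529
  y_5 = -2.9359 - 0.02*-17.6152 = -2.5836
f(-1.2529, -2.5836) = 5*(-1.2529)^2 + 3*(-2.5836)^2 = 27.873


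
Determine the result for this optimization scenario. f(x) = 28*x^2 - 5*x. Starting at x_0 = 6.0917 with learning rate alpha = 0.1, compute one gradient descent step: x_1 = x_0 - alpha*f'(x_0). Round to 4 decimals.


We compute the gradient at x_0 and apply the update.
f'(x) = 56*x - 5
f'(6.0917) = 56*6.0917 - 5 = 336.1352
x_1 = 6.0917 - 0.1*336.1352 = -27.5218


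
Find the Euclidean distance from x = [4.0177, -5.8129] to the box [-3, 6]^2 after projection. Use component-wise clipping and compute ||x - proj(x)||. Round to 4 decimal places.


Project each component onto [-3, 6].
clip(4.0177) = 4.0177, clip(-5.8129) = -3.0
Projection = [4.0177, -3.0]
Squared diffs: [0.0, 7.9124]
Distance = sqrt(7.9124) = 2.8129


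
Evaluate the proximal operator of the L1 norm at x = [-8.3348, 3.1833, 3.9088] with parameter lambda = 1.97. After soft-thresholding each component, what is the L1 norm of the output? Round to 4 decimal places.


Soft-thresholding with lambda = 1.97:
prox(-8.3348) = sign(-8.3348)*max(|-8.3348| - 1.97, 0) = -6.3648
prox(3.1833) = sign(3.1833)*max(|3.1833| - 1.97, 0) = 1.2133
prox(3.9088) = sign(3.9088)*max(|3.9088| - 1.97, 0) = 1.9388
prox(x) = [-6.3648, 1.2133, 1.9388]
||prox(x)||_1 = 6.3648 + 1.2133 + 1.9388 = 9.5169


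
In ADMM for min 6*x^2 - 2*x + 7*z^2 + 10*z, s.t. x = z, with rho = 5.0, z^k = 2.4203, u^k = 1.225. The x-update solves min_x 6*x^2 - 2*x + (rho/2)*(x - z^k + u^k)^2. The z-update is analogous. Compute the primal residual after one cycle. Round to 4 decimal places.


ADMM iteration with rho = 5.0, z^k = 2.4203, u^k = 1.225
Step 1: x-update.
Minimize 6*x^2 - 2*x + (5.0/2)*(x - 2.4203 + 1.225)^2
FOC: (2*6 + 5.0)*x = 2 + 5.0*(2.4203 - 1.225)
x^{k+1} = 0.4692
Step 2: z-update.
Minimize 7*z^2 + 10*z + (5.0/2)*(0.4692 - z + 1.225)^2
FOC: (2*7 + 5.0)*z = -10 + 5.0*(0.4692 + 1.225)
z^{k+1} = -0.0805
Step 3: u-update.
u^{k+1} = 1.225 + 0.4692 + 0.0805 = 1.7747
Step 4: Primal residual = |0.4692 + 0.0805| = 0.5497


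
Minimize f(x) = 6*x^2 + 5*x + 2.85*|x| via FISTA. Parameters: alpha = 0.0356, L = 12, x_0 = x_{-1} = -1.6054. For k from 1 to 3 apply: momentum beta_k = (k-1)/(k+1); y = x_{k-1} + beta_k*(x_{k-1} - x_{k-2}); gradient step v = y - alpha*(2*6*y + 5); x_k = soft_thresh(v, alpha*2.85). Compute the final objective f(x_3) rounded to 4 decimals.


FISTA on f(x) = 6*x^2 + 5*x + 2.85*|x|
L = 12, alpha = 0.0356
Iteration 1: beta = 0.0, y = -1.6054 + 0.0*(-1.6054 + 1.6054) = -1.6054
  grad(y) = -14.2648, v = y - alpha*grad = -1.0976
  prox(v) = soft_thresh(-1.0976, 0.1015) = -0.9961
Iteration 2: beta = 0.3333, y = -0.9961 + 0.3333*(-0.9961 + 1.6054) = -0.793
  grad(y) = -4.5162, v = y - alpha*grad = -0.6322
  prox(v) = soft_thresh(-0.6322, 0.1015) = -0.5308
Iteration 3: beta = 0.5, y = -0.5308 + 0.5*(-0.5308 + 0.9961) = -0.2981
  grad(y) = 1.4226, v = y - alpha*grad = -0.3488
  prox(v) = soft_thresh(-0.3488, 0.1015) = -0.2473
f(x_3) = 6*(-0.2473)^2 + 5*(-0.2473) + 2.85*|-0.2473| = -0.1648


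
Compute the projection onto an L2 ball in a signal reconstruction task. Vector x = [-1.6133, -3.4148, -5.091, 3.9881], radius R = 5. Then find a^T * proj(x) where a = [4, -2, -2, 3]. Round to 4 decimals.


Step 1: Compute ||x|| (intermediates to 6 decimals).
||x|| = sqrt((-1.6133)^2 + (-3.4148)^2 + (-5.091)^2 + 3.9881^2) = 7.489113
Step 2: Project.
Since ||x|| > R, scale = R/||x|| = 5/7.489113 = 0.667636, proj(x) = scale * x
proj(x) = [-1.077097, -2.279843, -3.398935, 2.662599]
Step 3: Dot product.
a^T * proj(x) = 4*(-1.077097) - 2*(-2.279843) - 2*(-3.398935) + 3*2.662599 = 15.037


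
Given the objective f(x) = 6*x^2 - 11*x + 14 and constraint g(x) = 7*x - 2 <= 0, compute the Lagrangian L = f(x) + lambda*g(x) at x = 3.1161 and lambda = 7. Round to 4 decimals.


Step 1: Evaluate f(x).
f(3.1161) = 6*3.1161^2 - 11*3.1161 + 14 = 37.9834
Step 2: Evaluate g(x).
g(3.1161) = 7*3.1161 - 2 = 19.8127
Step 3: Compute Lagrangian.
L = 37.9834 + 7*19.8127 = 176.6723


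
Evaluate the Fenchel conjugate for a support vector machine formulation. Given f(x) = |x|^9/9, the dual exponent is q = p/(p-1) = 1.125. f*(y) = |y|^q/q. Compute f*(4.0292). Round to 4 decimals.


The conjugate exponent q satisfies 1/p + 1/q = 1.
p = 9, so q = 9/(9 - 1) = 1.125
|y|^q = 4.0292^1.125 = 4.7959
f*(4.0292) = 4.7959 / 1.125 = 4.263


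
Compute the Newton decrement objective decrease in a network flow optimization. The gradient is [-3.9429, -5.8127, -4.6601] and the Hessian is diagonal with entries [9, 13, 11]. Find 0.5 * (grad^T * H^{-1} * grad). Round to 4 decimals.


Step 1: H is diagonal, so H^(-1) * g = [-0.4381, -0.4471, -0.4236].
Step 2: g^T H^(-1) g = sum_i g_i^2 / H_ii
  = (-3.9429)^2/9 + (-5.8127)^2/13 + (-4.6601)^2/11
  = 1.7274 + 2.599 + 1.9742 = 6.3007
Step 3: Objective decrease = 0.5 * g^T H^(-1) g = 3.1503


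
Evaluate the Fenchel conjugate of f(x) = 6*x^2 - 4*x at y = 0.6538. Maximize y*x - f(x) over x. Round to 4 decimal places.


f*(y) = sup_x {y*x - a*x^2 - b*x} = sup_x {(y-b)*x - a*x^2}
FOC: (y - b) - 2a*x = 0 => x* = (y - b)/(2a)
x* = (0.6538 + 4)/(2*6) = 0.3878
f*(0.6538) = (y-b)^2/(4a) = (0.6538 + 4)^2/(4*6)
= 21.6579/24 = 0.9024


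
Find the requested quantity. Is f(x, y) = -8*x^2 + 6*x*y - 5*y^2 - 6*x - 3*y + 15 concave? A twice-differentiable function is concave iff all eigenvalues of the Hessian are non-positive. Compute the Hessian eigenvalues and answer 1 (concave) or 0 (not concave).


The Hessian of f(x,y) = -8*x^2 + 6*x*y - 5*y^2 - 6*x - 3*y + 15 is:
H = [[-16, 6], [6, -10]]
Trace = -16 - 10 = -26
Determinant = -16*-10 - (6)^2 = 124
Discriminant = (-26)^2 - 4*124 = 180.0
Eigenvalues: lambda_1 = -19.7082, lambda_2 = -6.2918
The function is concave.

1


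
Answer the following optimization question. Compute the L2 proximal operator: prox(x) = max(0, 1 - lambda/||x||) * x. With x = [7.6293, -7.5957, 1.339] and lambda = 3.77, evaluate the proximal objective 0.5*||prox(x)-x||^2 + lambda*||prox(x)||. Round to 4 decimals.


Step 1: Compute ||x||.
||x|| = 10.8487
Step 2: Compute scaling factor.
scale = max(0, 1 - 3.77/10.8487) = 0.6525
Step 3: prox(x) = [4.9781, -4.9561, 0.8737]
||prox(x)|| = 7.0787
Step 4: Proximal objective.
0.5*||prox-x||^2 = 7.1065
lambda*||prox|| = 26.6867
Total = 33.7931


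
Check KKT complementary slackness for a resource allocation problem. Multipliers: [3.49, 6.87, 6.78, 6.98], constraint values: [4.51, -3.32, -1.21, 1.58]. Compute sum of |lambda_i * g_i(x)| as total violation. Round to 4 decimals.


KKT complementary slackness check:
lambda_1 * g_1 = 3.49 * 4.51 = 15.7399
lambda_2 * g_2 = 6.87 * -3.32 = -22.8084
lambda_3 * g_3 = 6.78 * -1.21 = -8.2038
lambda_4 * g_4 = 6.98 * 1.58 = 11.0284
Total violation = 15.7399 + 22.8084 + 8.2038 + 11.0284 = 57.7805


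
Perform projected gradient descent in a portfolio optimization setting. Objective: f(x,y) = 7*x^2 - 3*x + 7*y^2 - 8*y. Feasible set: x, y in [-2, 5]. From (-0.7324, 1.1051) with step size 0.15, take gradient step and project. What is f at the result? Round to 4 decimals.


Step 1: Compute gradient at (-0.7324, 1.1051).
grad_x = 2*7*-0.7324 - 3 = -13.2536
grad_y = 2*7*1.1051 - 8 = 7.4714
Step 2: Gradient step.
x_raw = -0.7324 - 0.15*-13.2536 = 1.2556
y_raw = 1.1051 - 0.15*7.4714 = -0.0156
Step 3: Project onto [-2, 5].
x_proj = clip(1.2556) = 1.2556
y_proj = clip(-0.0156) = -0.0156
Step 4: Evaluate f.
f(1.2556, -0.0156) = 7.3961


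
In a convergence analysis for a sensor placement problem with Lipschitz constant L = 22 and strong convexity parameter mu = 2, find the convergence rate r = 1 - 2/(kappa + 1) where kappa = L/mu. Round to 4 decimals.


Step 1: Compute the condition number.
kappa = L/mu = 22/2 = 11.0
Step 2: Compute the convergence rate.
r = 1 - 2/(kappa + 1) = 1 - 2*mu/(L + mu) = (L - mu)/(L + mu) = 20/24 = 0.8333


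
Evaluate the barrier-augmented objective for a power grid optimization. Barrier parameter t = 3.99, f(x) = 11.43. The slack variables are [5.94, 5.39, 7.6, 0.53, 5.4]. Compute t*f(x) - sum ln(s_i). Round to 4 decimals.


Step 1: Compute log-barrier.
ln values: [1.7817, 1.6845, 2.0281, -0.6349, 1.6864]
phi = -(1.7817 + 1.6845 + 2.0281 - 0.6349 + 1.6864) = -6.5459
Step 2: Compute augmented objective.
t*f(x) = 3.99*11.43 = 45.6057
Total = 45.6057 - 6.5459 = 39.0598


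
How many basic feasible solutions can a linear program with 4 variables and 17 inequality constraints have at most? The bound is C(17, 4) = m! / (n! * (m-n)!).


Each vertex corresponds to some choice of n active constraints out of m, so the number of vertices is at most C(m, n) = m! / (n!(m-n)!).
m = 17, n = 4
Numerator: 17 * 16 * 15 * 14
Denominator: 4! = 24
C(17, 4) = 2380


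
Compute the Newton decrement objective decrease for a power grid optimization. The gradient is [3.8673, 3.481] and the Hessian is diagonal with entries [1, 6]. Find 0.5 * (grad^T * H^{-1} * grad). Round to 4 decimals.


Step 1: H is diagonal, so H^(-1) * g = [3.8673, 0.5802].
Step 2: g^T H^(-1) g = sum_i g_i^2 / H_ii
  = (3.8673)^2/1 + (3.481)^2/6
  = 14.956 + 2.0196 = 16.9756
Step 3: Objective decrease = 0.5 * g^T H^(-1) g = 8.4878


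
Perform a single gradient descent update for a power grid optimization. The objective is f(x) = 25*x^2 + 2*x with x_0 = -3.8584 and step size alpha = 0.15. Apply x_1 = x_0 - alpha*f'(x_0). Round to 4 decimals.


We compute the gradient at x_0 and apply the update.
f'(x) = 50*x + 2
f'(-3.8584) = 50*-3.8584 + 2 = -190.92
x_1 = -3.8584 - 0.15*-190.92 = 24.7796


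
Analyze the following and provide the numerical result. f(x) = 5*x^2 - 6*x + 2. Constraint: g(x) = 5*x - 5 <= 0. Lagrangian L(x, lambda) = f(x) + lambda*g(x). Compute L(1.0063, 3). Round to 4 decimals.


Step 1: Evaluate f(x).
f(1.0063) = 5*1.0063^2 - 6*1.0063 + 2 = 1.0254
Step 2: Evaluate g(x).
g(1.0063) = 5*1.0063 - 5 = 0.0315
Step 3: Compute Lagrangian.
L = 1.0254 + 3*0.0315 = 1.1199


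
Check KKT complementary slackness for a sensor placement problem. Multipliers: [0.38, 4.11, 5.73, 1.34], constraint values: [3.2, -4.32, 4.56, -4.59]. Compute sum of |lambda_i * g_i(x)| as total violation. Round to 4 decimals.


KKT complementary slackness check:
lambda_1 * g_1 = 0.38 * 3.2 = 1.216
lambda_2 * g_2 = 4.11 * -4.32 = -17.7552
lambda_3 * g_3 = 5.73 * 4.56 = 26.1288
lambda_4 * g_4 = 1.34 * -4.59 = -6.1506
Total violation = 1.216 + 17.7552 + 26.1288 + 6.1506 = 51.2506


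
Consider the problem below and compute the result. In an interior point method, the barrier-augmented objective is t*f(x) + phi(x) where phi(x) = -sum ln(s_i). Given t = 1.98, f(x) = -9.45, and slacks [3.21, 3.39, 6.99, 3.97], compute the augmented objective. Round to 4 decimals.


Step 1: Compute log-barrier.
ln values: [1.1663, 1.2208, 1.9445, 1.3788]
phi = -(1.1663 + 1.2208 + 1.9445 + 1.3788) = -5.7103
Step 2: Compute augmented objective.
t*f(x) = 1.98*-9.45 = -18.711
Total = -18.711 - 5.7103 = -24.4213


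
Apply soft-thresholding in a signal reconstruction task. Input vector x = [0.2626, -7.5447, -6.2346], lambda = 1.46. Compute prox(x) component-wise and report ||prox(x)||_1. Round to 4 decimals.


Soft-thresholding with lambda = 1.46:
prox(0.2626) = sign(0.2626)*max(|0.2626| - 1.46, 0) = 0.0
prox(-7.5447) = sign(-7.5447)*max(|-7.5447| - 1.46, 0) = -6.0847
prox(-6.2346) = sign(-6.2346)*max(|-6.2346| - 1.46, 0) = -4.7746
prox(x) = [0.0, -6.0847, -4.7746]
||prox(x)||_1 = 0.0 + 6.0847 + 4.7746 = 10.8593


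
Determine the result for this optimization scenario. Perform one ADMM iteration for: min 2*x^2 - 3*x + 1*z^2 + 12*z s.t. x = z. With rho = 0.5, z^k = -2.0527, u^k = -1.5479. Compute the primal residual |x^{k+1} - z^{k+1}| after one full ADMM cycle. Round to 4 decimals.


ADMM iteration with rho = 0.5, z^k = -2.0527, u^k = -1.5479
Step 1: x-update.
Minimize 2*x^2 - 3*x + (0.5/2)*(x + 2.0527 - 1.5479)^2
FOC: (2*2 + 0.5)*x = 3 + 0.5*(-2.0527 + 1.5479)
x^{k+1} = 0.6106
Step 2: z-update.
Minimize 1*z^2 + 12*z + (0.5/2)*(0.6106 - z - 1.5479)^2
FOC: (2*1 + 0.5)*z = -12 + 0.5*(0.6106 - 1.5479)
z^{k+1} = -4.9875
Step 3: u-update.
u^{k+1} = -1.5479 + 0.6106 + 4.9875 = 4.0501
Step 4: Primal residual = |0.6106 + 4.9875| = 5.598


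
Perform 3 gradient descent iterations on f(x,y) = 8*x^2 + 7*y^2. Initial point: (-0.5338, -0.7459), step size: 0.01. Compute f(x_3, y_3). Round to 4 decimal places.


Gradient descent on f(x,y) = 8*x^2 + 7*y^2.
Starting point: (-0.5338, -0.7459), alpha = 0.01
Step 1: grad_x = 2*8*-0.5338 = -8.5408, grad_y = 2*7*-0.7459 = -10.4426
  x_1 = -0.5338 - 0.01*-8.5408 = -0.4484
  y_1 = -0.7459 - 0.01*-10.4426 = -0.6415
Step 2: grad_x = 2*8*-0.4484 = -7.1743, grad_y = 2*7*-0.6415 = -8.9806
  x_2 = -0.4484 - 0.01*-7.1743 = -0.3766
  y_2 = -0.6415 - 0.01*-8.9806 = -0.5517
Step 3: grad_x = 2*8*-0.3766 = -6.0264, grad_y = 2*7*-0.5517 = -7.7233
  x_3 = -0.3766 - 0.01*-6.0264 = -0.3164
  y_3 = -0.5517 - 0.01*-7.7233 = -0.4744
f(-0.3164, -0.4744) = 8*(-0.3164)^2 + 7*(-0.4744)^2 = 2.3764


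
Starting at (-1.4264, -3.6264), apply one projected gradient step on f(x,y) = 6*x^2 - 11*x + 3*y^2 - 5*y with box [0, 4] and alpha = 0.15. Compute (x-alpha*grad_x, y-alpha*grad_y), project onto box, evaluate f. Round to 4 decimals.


Step 1: Compute gradient at (-1.4264, -3.6264).
grad_x = 2*6*-1.4264 - 11 = -28.1168
grad_y = 2*3*-3.6264 - 5 = -26.7584
Step 2: Gradient step.
x_raw = -1.4264 - 0.15*-28.1168 = 2.7911
y_raw = -3.6264 - 0.15*-26.7584 = 0.3874
Step 3: Project onto [0, 4].
x_proj = clip(2.7911) = 2.7911
y_proj = clip(0.3874) = 0.3874
Step 4: Evaluate f.
f(2.7911, 0.3874) = 14.5531


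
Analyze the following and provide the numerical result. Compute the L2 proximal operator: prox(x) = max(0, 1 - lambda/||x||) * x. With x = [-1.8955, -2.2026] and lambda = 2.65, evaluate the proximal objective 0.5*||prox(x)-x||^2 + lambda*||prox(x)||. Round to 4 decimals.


Step 1: Compute ||x||.
||x|| = 2.9059
Step 2: Compute scaling factor.
scale = max(0, 1 - 2.65/2.9059) = 0.0881
Step 3: prox(x) = [-0.1669, -0.194]
||prox(x)|| = 0.2559
Step 4: Proximal objective.
0.5*||prox-x||^2 = 3.5113
lambda*||prox|| = 0.6781
Total = 4.1894


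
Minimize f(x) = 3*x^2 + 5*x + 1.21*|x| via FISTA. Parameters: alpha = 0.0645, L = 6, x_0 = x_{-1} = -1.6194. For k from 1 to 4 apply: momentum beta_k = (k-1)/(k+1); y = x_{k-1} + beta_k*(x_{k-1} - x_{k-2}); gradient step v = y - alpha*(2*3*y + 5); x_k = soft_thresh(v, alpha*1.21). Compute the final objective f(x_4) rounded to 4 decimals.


FISTA on f(x) = 3*x^2 + 5*x + 1.21*|x|
L = 6, alpha = 0.0645
Iteration 1: beta = 0.0, y = -1.6194 + 0.0*(-1.6194 + 1.6194) = -1.6194
  grad(y) = -4.7164, v = y - alpha*grad = -1.3152
  prox(v) = soft_thresh(-1.3152, 0.078) = -1.2371
Iteration 2: beta = 0.3333, y = -1.2371 + 0.3333*(-1.2371 + 1.6194) = -1.1097
  grad(y) = -1.6584, v = y - alpha*grad = -1.0028
  prox(v) = soft_thresh(-1.0028, 0.078) = -0.9247
Iteration 3: beta = 0.5, y = -0.9247 + 0.5*(-0.9247 + 1.2371) = -0.7685
  grad(y) = 0.389, v = y - alpha*grad = -0.7936
  prox(v) = soft_thresh(-0.7936, 0.078) = -0.7155
Iteration 4: beta = 0.6, y = -0.7155 + 0.6*(-0.7155 + 0.9247) = -0.59
  grad(y) = 1.4597, v = y - alpha*grad = -0.6842
  prox(v) = soft_thresh(-0.6842, 0.078) = -0.6062
f(x_4) = 3*(-0.6062)^2 + 5*(-0.6062) + 1.21*|-0.6062| = -1.1951


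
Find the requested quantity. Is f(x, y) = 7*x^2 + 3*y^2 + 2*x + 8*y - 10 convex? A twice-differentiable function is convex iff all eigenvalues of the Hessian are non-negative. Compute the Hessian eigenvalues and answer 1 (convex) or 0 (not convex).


The Hessian of f(x,y) = 7*x^2 + 3*y^2 + 2*x + 8*y - 10 is:
H = [[14, 0], [0, 6]]
Trace = 14 + 6 = 20
Determinant = 14*6 - (0)^2 = 84
Discriminant = (20)^2 - 4*84 = 64.0
Eigenvalues: lambda_1 = 6.0, lambda_2 = 14.0
The function is convex.

1


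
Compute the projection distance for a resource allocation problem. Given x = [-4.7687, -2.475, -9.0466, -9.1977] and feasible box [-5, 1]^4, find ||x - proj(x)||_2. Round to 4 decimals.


Project each component onto [-5, 1].
clip(-4.7687) = -4.7687, clip(-2.475) = -2.475, clip(-9.0466) = -5.0, clip(-9.1977) = -5.0
Projection = [-4.7687, -2.475, -5.0, -5.0]
Squared diffs: [0.0, 0.0, 16.375, 17.6207]
Distance = sqrt(33.9957) = 5.8306


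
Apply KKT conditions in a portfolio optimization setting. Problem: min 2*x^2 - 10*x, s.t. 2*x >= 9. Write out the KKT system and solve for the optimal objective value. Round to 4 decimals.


Step 1: Try lambda = 0 (constraint inactive).
x_unc = 10/(2*2) = 2.5
Check: 2*2.5 = 5.0 < 9 -- violated!
Step 2: Constraint must be active: 2*x = 9
x* = 9/2 = 4.5
lambda = (2*2*4.5 - 10)/2 = 4.0
Step 3: Compute optimal value.
f(x*) = 2*4.5^2 - 10*4.5 = -4.5


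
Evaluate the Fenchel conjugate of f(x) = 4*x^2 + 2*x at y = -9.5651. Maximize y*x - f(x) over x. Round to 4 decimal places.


f*(y) = sup_x {y*x - a*x^2 - b*x} = sup_x {(y-b)*x - a*x^2}
FOC: (y - b) - 2a*x = 0 => x* = (y - b)/(2a)
x* = (-9.5651 - 2)/(2*4) = -1.4456
f*(-9.5651) = (y-b)^2/(4a) = (-9.5651 - 2)^2/(4*4)
= 133.7515/16 = 8.3595


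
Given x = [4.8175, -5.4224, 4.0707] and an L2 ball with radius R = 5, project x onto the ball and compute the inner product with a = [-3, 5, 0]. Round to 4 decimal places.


Step 1: Compute ||x|| (intermediates to 6 decimals).
||x|| = sqrt(4.8175^2 + (-5.4224)^2 + 4.0707^2) = 8.317531
Step 2: Project.
Since ||x|| > R, scale = R/||x|| = 5/8.317531 = 0.60114, proj(x) = scale * x
proj(x) = [2.895992, -3.259622, 2.447061]
Step 3: Dot product.
a^T * proj(x) = -3*2.895992 + 5*(-3.259622) + 0*2.447061 = -24.9861


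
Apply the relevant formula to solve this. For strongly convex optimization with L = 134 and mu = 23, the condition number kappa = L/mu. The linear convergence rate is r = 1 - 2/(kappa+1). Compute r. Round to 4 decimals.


Step 1: Compute the condition number.
kappa = L/mu = 134/23 = 5.8261
Step 2: Compute the convergence rate.
r = 1 - 2/(kappa + 1) = 1 - 2*mu/(L + mu) = (L - mu)/(L + mu) = 111/157 = 0.707


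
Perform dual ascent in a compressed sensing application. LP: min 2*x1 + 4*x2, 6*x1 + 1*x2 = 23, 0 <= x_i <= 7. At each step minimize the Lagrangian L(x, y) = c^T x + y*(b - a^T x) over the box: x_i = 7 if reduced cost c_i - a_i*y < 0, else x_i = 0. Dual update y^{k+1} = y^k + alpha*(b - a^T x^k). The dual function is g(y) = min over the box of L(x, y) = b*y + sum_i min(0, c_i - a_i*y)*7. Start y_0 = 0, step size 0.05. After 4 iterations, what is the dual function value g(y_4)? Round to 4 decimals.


Dual ascent for LP: min 2*x1 + 4*x2, 6*x1 + 1*x2 = 23, 0 <= x_i <= 7
Step 1: y^k = 0.0, reduced costs: (2.0, 4.0)
  x^k = (0.0, 0.0), subgradient = b - a^T x = 23.0
  y^{k+1} = 0.0 + 0.05*23.0 = 1.15
Step 2: y^k = 1.15, reduced costs: (-4.9, 2.85)
  x^k = (7.0, 0.0), subgradient = b - a^T x = -19.0
  y^{k+1} = 1.15 + 0.05*-19.0 = 0.2
Step 3: y^k = 0.2, reduced costs: (0.8, 3.8)
  x^k = (0.0, 0.0), subgradient = b - a^T x = 23.0
  y^{k+1} = 0.2 + 0.05*23.0 = 1.35
Step 4: y^k = 1.35, reduced costs: (-6.1, 2.65)
  x^k = (7.0, 0.0), subgradient = b - a^T x = -19.0
  y^{k+1} = 1.35 + 0.05*-19.0 = 0.4
Dual objective at y_4 = 0.4: reduced costs (-0.4, 3.6), box minimizer x = (7.0, 0.0)
g(y_4) = b*y + (c1 - a1*y)*x1 + (c2 - a2*y)*x2 = 23*0.4 + (-0.4)*7.0 + 3.6*0.0 = 9.2 - 2.8 + 0.0 = 6.4


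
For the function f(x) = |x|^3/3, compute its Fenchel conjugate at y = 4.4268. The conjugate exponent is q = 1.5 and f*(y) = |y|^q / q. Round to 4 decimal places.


The conjugate exponent q satisfies 1/p + 1/q = 1.
p = 3, so q = 3/(3 - 1) = 1.5
|y|^q = 4.4268^1.5 = 9.314
f*(4.4268) = 9.314 / 1.5 = 6.2093


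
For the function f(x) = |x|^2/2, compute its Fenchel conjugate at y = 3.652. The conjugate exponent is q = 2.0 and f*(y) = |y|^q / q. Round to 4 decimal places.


The conjugate exponent q satisfies 1/p + 1/q = 1.
p = 2, so q = 2/(2 - 1) = 2.0
|y|^q = 3.652^2.0 = 13.3371
f*(3.652) = 13.3371 / 2.0 = 6.6686


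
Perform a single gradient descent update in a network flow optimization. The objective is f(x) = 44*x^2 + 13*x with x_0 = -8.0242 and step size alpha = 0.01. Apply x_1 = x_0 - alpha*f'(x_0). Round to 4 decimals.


We compute the gradient at x_0 and apply the update.
f'(x) = 88*x + 13
f'(-8.0242) = 88*-8.0242 + 13 = -693.1296
x_1 = -8.0242 - 0.01*-693.1296 = -1.0929


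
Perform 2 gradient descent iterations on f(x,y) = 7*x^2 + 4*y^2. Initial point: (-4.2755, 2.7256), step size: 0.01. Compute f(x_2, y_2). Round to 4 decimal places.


Gradient descent on f(x,y) = 7*x^2 + 4*y^2.
Starting point: (-4.2755, 2.7256), alpha = 0.01
Step 1: grad_x = 2*7*-4.2755 = -59.857, grad_y = 2*4*2.7256 = 21.8048
  x_1 = -4.2755 - 0.01*-59.857 = -3.6769
  y_1 = 2.7256 - 0.01*21.8048 = 2.5076
Step 2: grad_x = 2*7*-3.6769 = -51.477, grad_y = 2*4*2.5076 = 20.0604
  x_2 = -3.6769 - 0.01*-51.477 = -3.1622
  y_2 = 2.5076 - 0.01*20.0604 = 2.3069
f(-3.1622, 2.3069) = 7*(-3.1622)^2 + 4*2.3069^2 = 91.2828


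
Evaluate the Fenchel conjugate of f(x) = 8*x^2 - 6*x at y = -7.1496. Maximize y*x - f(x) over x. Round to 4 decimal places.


f*(y) = sup_x {y*x - a*x^2 - b*x} = sup_x {(y-b)*x - a*x^2}
FOC: (y - b) - 2a*x = 0 => x* = (y - b)/(2a)
x* = (-7.1496 + 6)/(2*8) = -0.0719
f*(-7.1496) = (y-b)^2/(4a) = (-7.1496 + 6)^2/(4*8)
= 1.3216/32 = 0.0413


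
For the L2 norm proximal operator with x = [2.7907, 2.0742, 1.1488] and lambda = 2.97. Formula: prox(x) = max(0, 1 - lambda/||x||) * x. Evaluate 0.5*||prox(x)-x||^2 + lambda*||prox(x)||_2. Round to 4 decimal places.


Step 1: Compute ||x||.
||x|| = 3.662
Step 2: Compute scaling factor.
scale = max(0, 1 - 2.97/3.662) = 0.189
Step 3: prox(x) = [0.5273, 0.3919, 0.2171]
||prox(x)|| = 0.692
Step 4: Proximal objective.
0.5*||prox-x||^2 = 4.4105
lambda*||prox|| = 2.0552
Total = 6.4656


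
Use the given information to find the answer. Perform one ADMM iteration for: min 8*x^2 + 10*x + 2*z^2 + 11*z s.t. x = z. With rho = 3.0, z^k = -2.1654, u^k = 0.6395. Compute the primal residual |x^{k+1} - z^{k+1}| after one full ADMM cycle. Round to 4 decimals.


ADMM iteration with rho = 3.0, z^k = -2.1654, u^k = 0.6395
Step 1: x-update.
Minimize 8*x^2 + 10*x + (3.0/2)*(x + 2.1654 + 0.6395)^2
FOC: (2*8 + 3.0)*x = -10 + 3.0*(-2.1654 - 0.6395)
x^{k+1} = -0.9692
Step 2: z-update.
Minimize 2*z^2 + 11*z + (3.0/2)*(-0.9692 - z + 0.6395)^2
FOC: (2*2 + 3.0)*z = -11 + 3.0*(-0.9692 + 0.6395)
z^{k+1} = -1.7127
Step 3: u-update.
u^{k+1} = 0.6395 - 0.9692 + 1.7127 = 1.383
Step 4: Primal residual = |-0.9692 + 1.7127| = 0.7435


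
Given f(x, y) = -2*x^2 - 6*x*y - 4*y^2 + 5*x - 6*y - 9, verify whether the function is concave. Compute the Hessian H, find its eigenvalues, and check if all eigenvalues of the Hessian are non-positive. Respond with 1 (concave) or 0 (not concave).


The Hessian of f(x,y) = -2*x^2 - 6*x*y - 4*y^2 + 5*x - 6*y - 9 is:
H = [[-4, -6], [-6, -8]]
Trace = -4 - 8 = -12
Determinant = -4*-8 - (-6)^2 = -4
Discriminant = (-12)^2 - 4*-4 = 160.0
Eigenvalues: lambda_1 = -12.3246, lambda_2 = 0.3246
The function is not concave.

0


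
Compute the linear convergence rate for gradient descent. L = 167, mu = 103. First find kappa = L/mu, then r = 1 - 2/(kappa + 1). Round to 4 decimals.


Step 1: Compute the condition number.
kappa = L/mu = 167/103 = 1.6214
Step 2: Compute the convergence rate.
r = 1 - 2/(kappa + 1) = 1 - 2*mu/(L + mu) = (L - mu)/(L + mu) = 64/270 = 0.237


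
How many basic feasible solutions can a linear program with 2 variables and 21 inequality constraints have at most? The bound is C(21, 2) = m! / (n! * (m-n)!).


Each vertex corresponds to some choice of n active constraints out of m, so the number of vertices is at most C(m, n) = m! / (n!(m-n)!).
m = 21, n = 2
Numerator: 21 * 20
Denominator: 2! = 2
C(21, 2) = 210


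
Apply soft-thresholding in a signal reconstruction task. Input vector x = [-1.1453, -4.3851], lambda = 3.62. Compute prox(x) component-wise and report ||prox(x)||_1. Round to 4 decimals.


Soft-thresholding with lambda = 3.62:
prox(-1.1453) = sign(-1.1453)*max(|-1.1453| - 3.62, 0) = 0.0
prox(-4.3851) = sign(-4.3851)*max(|-4.3851| - 3.62, 0) = -0.7651
prox(x) = [0.0, -0.7651]
||prox(x)||_1 = 0.0 + 0.7651 = 0.7651


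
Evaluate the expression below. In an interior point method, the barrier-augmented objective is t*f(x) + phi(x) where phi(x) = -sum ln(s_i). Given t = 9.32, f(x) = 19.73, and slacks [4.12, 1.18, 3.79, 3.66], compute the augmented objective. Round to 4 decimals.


Step 1: Compute log-barrier.
ln values: [1.4159, 0.1655, 1.3324, 1.2975]
phi = -(1.4159 + 0.1655 + 1.3324 + 1.2975) = -4.2112
Step 2: Compute augmented objective.
t*f(x) = 9.32*19.73 = 183.8836
Total = 183.8836 - 4.2112 = 179.6724


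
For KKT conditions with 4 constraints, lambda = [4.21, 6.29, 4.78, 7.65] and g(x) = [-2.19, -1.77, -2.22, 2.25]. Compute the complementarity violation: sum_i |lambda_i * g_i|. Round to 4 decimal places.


KKT complementary slackness check:
lambda_1 * g_1 = 4.21 * -2.19 = -9.2199
lambda_2 * g_2 = 6.29 * -1.77 = -11.1333
lambda_3 * g_3 = 4.78 * -2.22 = -10.6116
lambda_4 * g_4 = 7.65 * 2.25 = 17.2125
Total violation = 9.2199 + 11.1333 + 10.6116 + 17.2125 = 48.1773


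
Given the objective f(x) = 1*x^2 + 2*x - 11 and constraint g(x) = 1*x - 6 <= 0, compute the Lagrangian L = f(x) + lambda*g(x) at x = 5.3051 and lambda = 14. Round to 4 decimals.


Step 1: Evaluate f(x).
f(5.3051) = 1*5.3051^2 + 2*5.3051 - 11 = 27.7543
Step 2: Evaluate g(x).
g(5.3051) = 1*5.3051 - 6 = -0.6949
Step 3: Compute Lagrangian.
L = 27.7543 + 14*-0.6949 = 18.0257


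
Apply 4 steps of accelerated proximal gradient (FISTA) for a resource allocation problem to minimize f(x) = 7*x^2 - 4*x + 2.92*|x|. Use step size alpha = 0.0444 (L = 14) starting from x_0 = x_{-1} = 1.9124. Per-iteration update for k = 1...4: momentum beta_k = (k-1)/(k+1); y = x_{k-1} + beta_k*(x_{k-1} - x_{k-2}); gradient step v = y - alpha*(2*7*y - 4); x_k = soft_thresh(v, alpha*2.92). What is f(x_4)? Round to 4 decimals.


FISTA on f(x) = 7*x^2 - 4*x + 2.92*|x|
L = 14, alpha = 0.0444
Iteration 1: beta = 0.0, y = 1.9124 + 0.0*(1.9124 - 1.9124) = 1.9124
  grad(y) = 22.7736, v = y - alpha*grad = 0.9013
  prox(v) = soft_thresh(0.9013, 0.1296) = 0.7716
Iteration 2: beta = 0.3333, y = 0.7716 + 0.3333*(0.7716 - 1.9124) = 0.3913
  grad(y) = 1.4787, v = y - alpha*grad = 0.3257
  prox(v) = soft_thresh(0.3257, 0.1296) = 0.196
Iteration 3: beta = 0.5, y = 0.196 + 0.5*(0.196 - 0.7716) = -0.0918
  grad(y) = -5.2845, v = y - alpha*grad = 0.1429
  prox(v) = soft_thresh(0.1429, 0.1296) = 0.0132
Iteration 4: beta = 0.6, y = 0.0132 + 0.6*(0.0132 - 0.196) = -0.0964
  grad(y) = -5.3503, v = y - alpha*grad = 0.1411
  prox(v) = soft_thresh(0.1411, 0.1296) = 0.0115
f(x_4) = 7*0.0115^2 - 4*0.0115 + 2.92*|0.0115| = -0.0115


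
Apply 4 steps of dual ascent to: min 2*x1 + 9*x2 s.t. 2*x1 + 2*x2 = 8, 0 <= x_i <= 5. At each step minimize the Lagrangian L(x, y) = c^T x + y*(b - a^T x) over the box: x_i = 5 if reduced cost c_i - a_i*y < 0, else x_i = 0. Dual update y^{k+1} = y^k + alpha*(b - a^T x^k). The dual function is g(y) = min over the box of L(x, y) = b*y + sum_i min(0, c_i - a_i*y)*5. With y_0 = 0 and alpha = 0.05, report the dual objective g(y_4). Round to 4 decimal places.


Dual ascent for LP: min 2*x1 + 9*x2, 2*x1 + 2*x2 = 8, 0 <= x_i <= 5
Step 1: y^k = 0.0, reduced costs: (2.0, 9.0)
  x^k = (0.0, 0.0), subgradient = b - a^T x = 8.0
  y^{k+1} = 0.0 + 0.05*8.0 = 0.4
Step 2: y^k = 0.4, reduced costs: (1.2, 8.2)
  x^k = (0.0, 0.0), subgradient = b - a^T x = 8.0
  y^{k+1} = 0.4 + 0.05*8.0 = 0.8
Step 3: y^k = 0.8, reduced costs: (0.4, 7.4)
  x^k = (0.0, 0.0), subgradient = b - a^T x = 8.0
  y^{k+1} = 0.8 + 0.05*8.0 = 1.2
Step 4: y^k = 1.2, reduced costs: (-0.4, 6.6)
  x^k = (5.0, 0.0), subgradient = b - a^T x = -2.0
  y^{k+1} = 1.2 + 0.05*-2.0 = 1.1
Dual objective at y_4 = 1.1: reduced costs (-0.2, 6.8), box minimizer x = (5.0, 0.0)
g(y_4) = b*y + (c1 - a1*y)*x1 + (c2 - a2*y)*x2 = 8*1.1 + (-0.2)*5.0 + 6.8*0.0 = 8.8 - 1.0 + 0.0 = 7.8


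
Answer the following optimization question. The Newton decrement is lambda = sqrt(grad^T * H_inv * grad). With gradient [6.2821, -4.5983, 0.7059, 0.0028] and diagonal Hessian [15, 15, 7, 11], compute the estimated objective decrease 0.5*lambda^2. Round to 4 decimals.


Step 1: H is diagonal, so H^(-1) * g = [0.4188, -0.3066, 0.1008, 0.0003].
Step 2: g^T H^(-1) g = sum_i g_i^2 / H_ii
  = (6.2821)^2/15 + (-4.5983)^2/15 + (0.7059)^2/7 + (0.0028)^2/11
  = 2.631 + 1.4096 + 0.0712 + 0.0 = 4.1118
Step 3: Objective decrease = 0.5 * g^T H^(-1) g = 2.0559
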